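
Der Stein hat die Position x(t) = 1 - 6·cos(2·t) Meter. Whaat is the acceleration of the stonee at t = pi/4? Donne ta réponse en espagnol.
Debemos derivar nuestra ecuación de la posición x(t) = 1 - 6·cos(2·t) 2 veces. La derivada de la posición da la velocidad: v(t) = 12·sin(2·t). Derivando la velocidad, obtenemos la aceleración: a(t) = 24·cos(2·t). Tenemos la aceleración a(t) = 24·cos(2·t). Sustituyendo t = pi/4: a(pi/4) = 0.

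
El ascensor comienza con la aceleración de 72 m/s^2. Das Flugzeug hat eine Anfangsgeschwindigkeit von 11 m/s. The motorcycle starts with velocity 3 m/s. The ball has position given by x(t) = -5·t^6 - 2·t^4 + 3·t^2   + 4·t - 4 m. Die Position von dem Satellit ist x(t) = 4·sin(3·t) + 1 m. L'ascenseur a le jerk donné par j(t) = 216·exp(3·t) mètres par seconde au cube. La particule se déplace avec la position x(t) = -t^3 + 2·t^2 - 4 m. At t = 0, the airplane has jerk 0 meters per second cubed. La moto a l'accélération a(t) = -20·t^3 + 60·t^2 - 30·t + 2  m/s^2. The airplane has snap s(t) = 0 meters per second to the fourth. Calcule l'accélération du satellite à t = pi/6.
Nous devons dériver notre équation de la position x(t) = 4·sin(3·t) + 1 2 fois. En prenant d/dt de x(t), nous trouvons v(t) = 12·cos(3·t). La dérivée de la vitesse donne l'accélération: a(t) = -36·sin(3·t). En utilisant a(t) = -36·sin(3·t) et en substituant t = pi/6, nous trouvons a = -36.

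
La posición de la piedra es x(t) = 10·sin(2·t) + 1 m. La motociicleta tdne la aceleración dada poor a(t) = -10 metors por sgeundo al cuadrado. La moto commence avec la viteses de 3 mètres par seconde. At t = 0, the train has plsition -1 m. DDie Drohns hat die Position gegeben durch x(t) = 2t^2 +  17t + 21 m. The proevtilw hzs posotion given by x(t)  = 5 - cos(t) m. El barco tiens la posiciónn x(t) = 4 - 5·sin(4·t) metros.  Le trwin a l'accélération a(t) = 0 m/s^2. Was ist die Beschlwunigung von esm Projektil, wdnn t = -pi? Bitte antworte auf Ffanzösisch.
Pour résoudre ceci, nous devons prendre 2 dérivées de notre équation de la position x(t) = 5 - cos(t). En dérivant la position, nous obtenons la vitesse: v(t) = sin(t). La dérivée de la vitesse donne l'accélération: a(t) = cos(t). Nous avons l'accélération a(t) = cos(t). En substituant t = -pi: a(-pi) = -1.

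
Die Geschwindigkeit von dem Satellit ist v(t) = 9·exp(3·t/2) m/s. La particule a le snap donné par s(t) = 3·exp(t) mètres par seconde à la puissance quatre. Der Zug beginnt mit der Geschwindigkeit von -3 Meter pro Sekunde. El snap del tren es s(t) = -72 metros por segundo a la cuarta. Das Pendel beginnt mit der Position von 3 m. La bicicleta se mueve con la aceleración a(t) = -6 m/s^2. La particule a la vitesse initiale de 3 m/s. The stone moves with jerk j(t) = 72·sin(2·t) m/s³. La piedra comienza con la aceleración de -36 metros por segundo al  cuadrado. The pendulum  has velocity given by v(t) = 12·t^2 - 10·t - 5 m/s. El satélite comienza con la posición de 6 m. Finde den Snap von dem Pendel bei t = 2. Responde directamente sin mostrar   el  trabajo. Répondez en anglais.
s(2) = 0.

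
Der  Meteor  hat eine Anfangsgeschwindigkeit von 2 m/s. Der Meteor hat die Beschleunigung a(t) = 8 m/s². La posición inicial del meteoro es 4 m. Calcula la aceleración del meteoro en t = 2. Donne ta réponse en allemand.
Aus der Gleichung für die Beschleunigung a(t) = 8, setzen wir t = 2 ein und erhalten a = 8.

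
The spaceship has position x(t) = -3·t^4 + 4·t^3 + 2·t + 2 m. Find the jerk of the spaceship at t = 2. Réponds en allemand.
Ausgehend von der Position x(t) = -3·t^4 + 4·t^3 + 2·t + 2, nehmen wir 3 Ableitungen. Mit d/dt von x(t) finden wir v(t) = -12·t^3 + 12·t^2 + 2. Die Ableitung von der Geschwindigkeit ergibt die Beschleunigung: a(t) = -36·t^2 + 24·t. Mit d/dt von a(t) finden wir j(t) = 24 - 72·t. Mit j(t) = 24 - 72·t und Einsetzen von t = 2, finden wir j = -120.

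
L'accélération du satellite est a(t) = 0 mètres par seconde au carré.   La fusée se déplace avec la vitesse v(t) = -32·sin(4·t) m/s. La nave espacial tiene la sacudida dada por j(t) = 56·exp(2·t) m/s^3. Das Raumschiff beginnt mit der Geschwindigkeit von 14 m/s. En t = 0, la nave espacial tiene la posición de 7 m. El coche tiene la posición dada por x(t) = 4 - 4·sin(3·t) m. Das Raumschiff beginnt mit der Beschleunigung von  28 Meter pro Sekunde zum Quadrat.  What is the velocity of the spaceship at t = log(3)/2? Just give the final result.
v(log(3)/2) = 42.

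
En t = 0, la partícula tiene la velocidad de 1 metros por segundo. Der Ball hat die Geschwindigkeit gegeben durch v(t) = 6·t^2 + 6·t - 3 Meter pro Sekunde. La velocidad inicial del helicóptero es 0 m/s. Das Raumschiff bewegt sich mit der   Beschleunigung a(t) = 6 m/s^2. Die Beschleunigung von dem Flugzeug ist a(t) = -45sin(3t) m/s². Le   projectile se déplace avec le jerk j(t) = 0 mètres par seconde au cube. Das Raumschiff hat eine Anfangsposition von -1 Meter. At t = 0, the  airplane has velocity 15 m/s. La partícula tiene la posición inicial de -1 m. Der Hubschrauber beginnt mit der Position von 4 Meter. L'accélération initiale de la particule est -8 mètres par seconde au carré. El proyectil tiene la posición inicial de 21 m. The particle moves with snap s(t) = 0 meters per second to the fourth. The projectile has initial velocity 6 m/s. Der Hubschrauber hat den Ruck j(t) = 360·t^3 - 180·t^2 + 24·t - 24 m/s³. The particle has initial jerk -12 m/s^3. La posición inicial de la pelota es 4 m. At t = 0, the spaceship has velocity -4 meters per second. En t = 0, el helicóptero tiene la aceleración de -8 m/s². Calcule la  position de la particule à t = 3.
En partant du snap s(t) = 0, nous prenons 4 intégrales. En intégrant le snap et en utilisant la condition initiale j(0) = -12, nous obtenons j(t) = -12. En intégrant le jerk et en utilisant la condition initiale a(0) = -8, nous obtenons a(t) = -12·t - 8. La primitive de l'accélération, avec v(0) = 1, donne la vitesse: v(t) = -6·t^2 - 8·t + 1. En prenant ∫v(t)dt et en appliquant x(0) = -1, nous trouvons x(t) = -2·t^3 - 4·t^2 + t - 1. De l'équation de la position x(t) = -2·t^3 - 4·t^2 + t - 1, nous substituons t = 3 pour obtenir x = -88.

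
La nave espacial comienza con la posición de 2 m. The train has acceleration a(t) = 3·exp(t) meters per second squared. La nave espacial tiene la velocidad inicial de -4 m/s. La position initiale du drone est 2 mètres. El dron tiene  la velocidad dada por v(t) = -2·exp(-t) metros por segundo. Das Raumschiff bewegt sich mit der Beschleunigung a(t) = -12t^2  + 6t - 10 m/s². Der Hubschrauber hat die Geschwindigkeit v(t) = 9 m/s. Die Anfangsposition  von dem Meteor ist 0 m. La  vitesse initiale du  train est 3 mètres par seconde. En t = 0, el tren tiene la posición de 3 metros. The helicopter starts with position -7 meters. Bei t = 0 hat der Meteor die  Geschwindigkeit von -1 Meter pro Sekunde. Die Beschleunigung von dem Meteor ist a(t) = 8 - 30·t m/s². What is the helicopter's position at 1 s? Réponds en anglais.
Starting from velocity v(t) = 9, we take 1 integral. The integral of velocity is position. Using x(0) = -7, we get x(t) = 9·t - 7. We have position x(t) = 9·t - 7. Substituting t = 1: x(1) = 2.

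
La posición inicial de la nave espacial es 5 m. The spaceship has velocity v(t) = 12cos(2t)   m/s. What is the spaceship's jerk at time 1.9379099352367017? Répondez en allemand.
Um dies zu lösen, müssen wir 2 Ableitungen unserer Gleichung für die Geschwindigkeit v(t) = 12·cos(2·t) nehmen. Mit d/dt von v(t) finden wir a(t) = -24·sin(2·t). Mit d/dt von a(t) finden wir j(t) = -48·cos(2·t). Wir haben den Ruck j(t) = -48·cos(2·t). Durch Einsetzen von t = 1.9379099352367017: j(1.9379099352367017) = 35.6327400131694.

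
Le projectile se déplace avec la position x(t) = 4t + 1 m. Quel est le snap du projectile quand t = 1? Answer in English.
We must differentiate our position equation x(t) = 4·t + 1 4 times. Taking d/dt of x(t), we find v(t) = 4. The derivative of velocity gives acceleration: a(t) = 0. Differentiating acceleration, we get jerk: j(t) = 0. The derivative of jerk gives snap: s(t) = 0. Using s(t) = 0 and substituting t = 1, we find s = 0.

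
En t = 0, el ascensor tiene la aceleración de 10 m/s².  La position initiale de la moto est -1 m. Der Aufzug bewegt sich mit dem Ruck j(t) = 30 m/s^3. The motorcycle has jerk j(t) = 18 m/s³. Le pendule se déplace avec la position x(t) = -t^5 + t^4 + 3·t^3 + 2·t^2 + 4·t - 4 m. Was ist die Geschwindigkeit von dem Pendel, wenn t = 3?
Um dies zu lösen, müssen wir 1 Ableitung unserer Gleichung für die Position x(t) = -t^5 + t^4 + 3·t^3 + 2·t^2 + 4·t - 4 nehmen. Die Ableitung von der Position ergibt die Geschwindigkeit: v(t) = -5·t^4 + 4·t^3 + 9·t^2 + 4·t + 4. Mit v(t) = -5·t^4 + 4·t^3 + 9·t^2 + 4·t + 4 und Einsetzen von t = 3, finden wir v = -200.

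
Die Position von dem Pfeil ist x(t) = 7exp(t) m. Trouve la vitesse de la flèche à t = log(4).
Pour résoudre ceci, nous devons prendre 1 dérivée de notre équation de la position x(t) = 7·exp(t). En dérivant la position, nous obtenons la vitesse: v(t) = 7·exp(t). Nous avons la vitesse v(t) = 7·exp(t). En substituant t = log(4): v(log(4)) = 28.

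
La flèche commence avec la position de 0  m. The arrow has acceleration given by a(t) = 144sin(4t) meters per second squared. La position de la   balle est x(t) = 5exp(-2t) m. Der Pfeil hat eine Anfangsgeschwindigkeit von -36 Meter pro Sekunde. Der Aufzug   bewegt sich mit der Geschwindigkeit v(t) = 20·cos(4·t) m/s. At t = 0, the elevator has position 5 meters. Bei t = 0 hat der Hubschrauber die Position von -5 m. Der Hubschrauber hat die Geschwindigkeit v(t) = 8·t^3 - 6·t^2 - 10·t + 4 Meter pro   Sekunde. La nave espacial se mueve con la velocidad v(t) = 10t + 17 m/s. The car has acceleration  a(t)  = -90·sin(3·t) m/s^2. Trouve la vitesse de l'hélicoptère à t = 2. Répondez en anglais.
Using v(t) = 8·t^3 - 6·t^2 - 10·t + 4 and substituting t = 2, we find v = 24.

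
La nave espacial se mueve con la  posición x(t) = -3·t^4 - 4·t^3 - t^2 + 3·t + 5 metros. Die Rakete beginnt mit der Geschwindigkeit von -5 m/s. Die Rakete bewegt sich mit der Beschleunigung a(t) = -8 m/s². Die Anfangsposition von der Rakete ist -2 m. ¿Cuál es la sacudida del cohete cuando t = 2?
Debemos derivar nuestra ecuación de la aceleración a(t) = -8 1 vez. La derivada de la aceleración da la sacudida: j(t) = 0. De la ecuación de la sacudida j(t) = 0, sustituimos t = 2 para obtener j = 0.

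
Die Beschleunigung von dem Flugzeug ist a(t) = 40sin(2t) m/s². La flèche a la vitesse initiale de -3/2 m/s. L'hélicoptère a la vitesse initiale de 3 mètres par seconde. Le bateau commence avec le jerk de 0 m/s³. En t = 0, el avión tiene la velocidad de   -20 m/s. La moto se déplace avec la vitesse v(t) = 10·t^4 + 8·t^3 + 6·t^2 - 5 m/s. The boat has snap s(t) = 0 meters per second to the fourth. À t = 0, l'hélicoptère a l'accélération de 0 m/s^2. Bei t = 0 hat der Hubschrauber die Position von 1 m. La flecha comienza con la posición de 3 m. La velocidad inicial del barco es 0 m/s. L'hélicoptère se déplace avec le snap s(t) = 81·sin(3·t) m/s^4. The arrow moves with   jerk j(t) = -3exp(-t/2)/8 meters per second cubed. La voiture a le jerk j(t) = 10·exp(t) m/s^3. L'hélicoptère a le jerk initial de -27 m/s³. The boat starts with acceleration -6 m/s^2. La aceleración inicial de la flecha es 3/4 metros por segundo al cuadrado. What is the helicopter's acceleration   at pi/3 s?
To find the answer, we compute 2 antiderivatives of s(t) = 81·sin(3·t). The antiderivative of snap, with j(0) = -27, gives jerk: j(t) = -27·cos(3·t). Finding the antiderivative of j(t) and using a(0) = 0: a(t) = -9·sin(3·t). From the given acceleration equation a(t) = -9·sin(3·t), we substitute t = pi/3 to get a = 0.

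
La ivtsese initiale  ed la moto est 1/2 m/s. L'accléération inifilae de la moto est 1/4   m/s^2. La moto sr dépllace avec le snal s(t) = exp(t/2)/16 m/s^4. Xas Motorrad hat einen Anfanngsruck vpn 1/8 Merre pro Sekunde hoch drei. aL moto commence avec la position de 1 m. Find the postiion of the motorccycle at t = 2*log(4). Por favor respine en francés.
Pour résoudre ceci, nous devons prendre 4 intégrales de notre équation du snap s(t) = exp(t/2)/16. En prenant ∫s(t)dt et en appliquant j(0) = 1/8, nous trouvons j(t) = exp(t/2)/8. En intégrant le jerk et en utilisant la condition initiale a(0) = 1/4, nous obtenons a(t) = exp(t/2)/4. L'intégrale de l'accélération, avec v(0) = 1/2, donne la vitesse: v(t) = exp(t/2)/2. En prenant ∫v(t)dt et en appliquant x(0) = 1, nous trouvons x(t) = exp(t/2). En utilisant x(t) = exp(t/2) et en substituant t = 2*log(4), nous trouvons x = 4.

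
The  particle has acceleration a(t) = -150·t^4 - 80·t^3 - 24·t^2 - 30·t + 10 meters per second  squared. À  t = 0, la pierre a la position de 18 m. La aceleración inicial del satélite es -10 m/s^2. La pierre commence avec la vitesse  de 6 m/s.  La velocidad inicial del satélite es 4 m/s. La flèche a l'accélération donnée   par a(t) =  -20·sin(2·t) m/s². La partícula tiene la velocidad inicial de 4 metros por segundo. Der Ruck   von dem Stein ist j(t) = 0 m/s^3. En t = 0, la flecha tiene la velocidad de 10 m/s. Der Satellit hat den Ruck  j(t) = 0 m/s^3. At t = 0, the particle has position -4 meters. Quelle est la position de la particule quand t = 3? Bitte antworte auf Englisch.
To solve this, we need to take 2 antiderivatives of our acceleration equation a(t) = -150·t^4 - 80·t^3 - 24·t^2 - 30·t + 10. Finding the integral of a(t) and using v(0) = 4: v(t) = -30·t^5 - 20·t^4 - 8·t^3 - 15·t^2 + 10·t + 4. Finding the integral of v(t) and using x(0) = -4: x(t) = -5·t^6 - 4·t^5 - 2·t^4 - 5·t^3 + 5·t^2 + 4·t - 4. Using x(t) = -5·t^6 - 4·t^5 - 2·t^4 - 5·t^3 + 5·t^2 + 4·t - 4 and substituting t = 3, we find x = -4861.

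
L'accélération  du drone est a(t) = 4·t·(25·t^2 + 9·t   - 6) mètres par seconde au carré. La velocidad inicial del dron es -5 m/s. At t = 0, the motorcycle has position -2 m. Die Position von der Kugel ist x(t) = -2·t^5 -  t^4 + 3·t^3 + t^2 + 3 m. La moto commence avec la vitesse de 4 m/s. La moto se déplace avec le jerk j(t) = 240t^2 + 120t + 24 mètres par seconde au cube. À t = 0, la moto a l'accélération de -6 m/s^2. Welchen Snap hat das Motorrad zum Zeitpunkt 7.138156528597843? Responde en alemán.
Um dies zu lösen, müssen wir 1 Ableitung unserer Gleichung für den Ruck j(t) = 240·t^2 + 120·t + 24 nehmen. Die Ableitung von dem Ruck ergibt den Snap: s(t) = 480·t + 120. Wir haben den Snap s(t) = 480·t + 120. Durch Einsetzen von t = 7.138156528597843: s(7.138156528597843) = 3546.31513372696.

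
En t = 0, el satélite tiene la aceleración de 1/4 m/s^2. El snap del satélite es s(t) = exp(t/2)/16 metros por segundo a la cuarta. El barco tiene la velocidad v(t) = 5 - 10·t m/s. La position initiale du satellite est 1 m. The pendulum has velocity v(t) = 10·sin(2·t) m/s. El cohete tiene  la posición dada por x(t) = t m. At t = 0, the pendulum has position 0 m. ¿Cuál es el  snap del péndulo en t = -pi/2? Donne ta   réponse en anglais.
We must differentiate our velocity equation v(t) = 10·sin(2·t) 3 times. Differentiating velocity, we get acceleration: a(t) = 20·cos(2·t). Differentiating acceleration, we get jerk: j(t) = -40·sin(2·t). Taking d/dt of j(t), we find s(t) = -80·cos(2·t). We have snap s(t) = -80·cos(2·t). Substituting t = -pi/2: s(-pi/2) = 80.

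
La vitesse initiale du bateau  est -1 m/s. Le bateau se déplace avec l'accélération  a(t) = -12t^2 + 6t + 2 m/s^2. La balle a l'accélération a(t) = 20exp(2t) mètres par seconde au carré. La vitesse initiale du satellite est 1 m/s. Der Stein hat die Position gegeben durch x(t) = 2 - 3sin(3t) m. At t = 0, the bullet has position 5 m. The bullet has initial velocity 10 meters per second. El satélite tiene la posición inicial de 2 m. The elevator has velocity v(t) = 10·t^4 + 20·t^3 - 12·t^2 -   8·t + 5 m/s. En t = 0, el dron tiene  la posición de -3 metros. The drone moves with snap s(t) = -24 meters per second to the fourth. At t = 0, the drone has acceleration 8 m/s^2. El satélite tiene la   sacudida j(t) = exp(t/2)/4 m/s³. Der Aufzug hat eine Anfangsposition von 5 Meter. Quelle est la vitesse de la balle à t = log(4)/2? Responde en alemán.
Wir müssen unsere Gleichung für die Beschleunigung a(t) = 20·exp(2·t) 1-mal integrieren. Durch Integration von der Beschleunigung und Verwendung der Anfangsbedingung v(0) = 10, erhalten wir v(t) = 10·exp(2·t). Wir haben die Geschwindigkeit v(t) = 10·exp(2·t). Durch Einsetzen von t = log(4)/2: v(log(4)/2) = 40.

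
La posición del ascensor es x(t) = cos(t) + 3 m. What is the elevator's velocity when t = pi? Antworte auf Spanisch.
Para resolver esto, necesitamos tomar 1 derivada de nuestra ecuación de la posición x(t) = cos(t) + 3. Tomando d/dt de x(t), encontramos v(t) = -sin(t). De la ecuación de la velocidad v(t) = -sin(t), sustituimos t = pi para obtener v = 0.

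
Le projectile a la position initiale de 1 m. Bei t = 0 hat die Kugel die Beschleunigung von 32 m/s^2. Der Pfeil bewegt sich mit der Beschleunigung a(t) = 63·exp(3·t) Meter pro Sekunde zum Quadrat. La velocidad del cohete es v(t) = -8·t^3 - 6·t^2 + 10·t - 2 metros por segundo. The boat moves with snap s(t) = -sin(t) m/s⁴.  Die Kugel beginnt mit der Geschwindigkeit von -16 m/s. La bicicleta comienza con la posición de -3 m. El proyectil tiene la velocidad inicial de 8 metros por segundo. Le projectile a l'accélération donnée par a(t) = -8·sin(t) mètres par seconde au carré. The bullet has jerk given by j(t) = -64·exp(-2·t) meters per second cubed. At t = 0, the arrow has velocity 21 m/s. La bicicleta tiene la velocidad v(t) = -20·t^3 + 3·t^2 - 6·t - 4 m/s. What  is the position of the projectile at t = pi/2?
We must find the antiderivative of our acceleration equation a(t) = -8·sin(t) 2 times. Finding the antiderivative of a(t) and using v(0) = 8: v(t) = 8·cos(t). The integral of velocity, with x(0) = 1, gives position: x(t) = 8·sin(t) + 1. From the given position equation x(t) = 8·sin(t) + 1, we substitute t = pi/2 to get x = 9.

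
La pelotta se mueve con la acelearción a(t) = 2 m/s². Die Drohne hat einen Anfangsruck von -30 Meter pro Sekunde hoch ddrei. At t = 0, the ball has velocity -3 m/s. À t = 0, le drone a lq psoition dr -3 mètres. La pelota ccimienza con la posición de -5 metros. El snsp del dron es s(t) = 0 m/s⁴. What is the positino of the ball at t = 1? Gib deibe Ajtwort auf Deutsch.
Wir müssen das Integral unserer Gleichung für die Beschleunigung a(t) = 2 2-mal finden. Mit ∫a(t)dt und Anwendung von v(0) = -3, finden wir v(t) = 2·t - 3. Die Stammfunktion von der Geschwindigkeit ist die Position. Mit x(0) = -5 erhalten wir x(t) = t^2 - 3·t - 5. Wir haben die Position x(t) = t^2 - 3·t - 5. Durch Einsetzen von t = 1: x(1) = -7.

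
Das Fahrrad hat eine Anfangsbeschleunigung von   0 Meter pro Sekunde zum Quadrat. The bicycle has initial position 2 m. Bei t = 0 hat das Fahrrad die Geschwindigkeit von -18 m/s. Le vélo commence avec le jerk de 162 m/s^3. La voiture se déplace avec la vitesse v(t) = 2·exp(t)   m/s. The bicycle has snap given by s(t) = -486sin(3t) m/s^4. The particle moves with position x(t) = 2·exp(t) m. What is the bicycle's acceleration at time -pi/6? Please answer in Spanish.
Necesitamos integrar nuestra ecuación del snap s(t) = -486·sin(3·t) 2 veces. Integrando el snap y usando la condición inicial j(0) = 162, obtenemos j(t) = 162·cos(3·t). Integrando la sacudida y usando la condición inicial a(0) = 0, obtenemos a(t) = 54·sin(3·t). Usando a(t) = 54·sin(3·t) y sustituyendo t = -pi/6, encontramos a = -54.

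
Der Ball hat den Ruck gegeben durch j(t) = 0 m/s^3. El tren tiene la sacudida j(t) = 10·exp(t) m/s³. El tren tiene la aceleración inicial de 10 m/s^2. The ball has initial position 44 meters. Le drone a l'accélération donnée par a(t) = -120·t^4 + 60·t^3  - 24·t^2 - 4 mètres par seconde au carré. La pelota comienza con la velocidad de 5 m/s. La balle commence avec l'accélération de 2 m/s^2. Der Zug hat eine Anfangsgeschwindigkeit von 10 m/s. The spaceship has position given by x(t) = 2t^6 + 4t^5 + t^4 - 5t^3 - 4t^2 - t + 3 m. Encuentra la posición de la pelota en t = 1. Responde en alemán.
Ausgehend von dem Ruck j(t) = 0, nehmen wir 3 Stammfunktionen. Das Integral von dem Ruck, mit a(0) = 2, ergibt die Beschleunigung: a(t) = 2. Die Stammfunktion von der Beschleunigung, mit v(0) = 5, ergibt die Geschwindigkeit: v(t) = 2·t + 5. Das Integral von der Geschwindigkeit ist die Position. Mit x(0) = 44 erhalten wir x(t) = t^2 + 5·t + 44. Mit x(t) = t^2 + 5·t + 44 und Einsetzen von t = 1, finden wir x = 50.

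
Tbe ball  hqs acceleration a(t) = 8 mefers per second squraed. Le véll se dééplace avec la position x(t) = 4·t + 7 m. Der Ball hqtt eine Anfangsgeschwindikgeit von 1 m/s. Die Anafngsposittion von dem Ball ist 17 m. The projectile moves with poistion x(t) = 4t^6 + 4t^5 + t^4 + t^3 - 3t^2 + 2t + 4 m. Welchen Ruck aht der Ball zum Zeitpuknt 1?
Um dies zu lösen, müssen wir 1 Ableitung unserer Gleichung für die Beschleunigung a(t) = 8 nehmen. Durch Ableiten von der Beschleunigung erhalten wir den Ruck: j(t) = 0. Wir haben den Ruck j(t) = 0. Durch Einsetzen von t = 1: j(1) = 0.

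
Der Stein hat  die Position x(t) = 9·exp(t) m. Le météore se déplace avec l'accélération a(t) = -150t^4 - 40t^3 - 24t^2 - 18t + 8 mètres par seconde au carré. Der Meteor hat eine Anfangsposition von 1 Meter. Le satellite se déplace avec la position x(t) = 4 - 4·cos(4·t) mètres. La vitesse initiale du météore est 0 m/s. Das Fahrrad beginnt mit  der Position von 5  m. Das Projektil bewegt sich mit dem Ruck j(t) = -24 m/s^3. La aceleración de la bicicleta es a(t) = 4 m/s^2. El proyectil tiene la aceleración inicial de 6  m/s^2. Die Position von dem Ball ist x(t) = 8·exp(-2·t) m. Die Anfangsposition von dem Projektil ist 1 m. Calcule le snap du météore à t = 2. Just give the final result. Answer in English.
At t = 2, s = -7728.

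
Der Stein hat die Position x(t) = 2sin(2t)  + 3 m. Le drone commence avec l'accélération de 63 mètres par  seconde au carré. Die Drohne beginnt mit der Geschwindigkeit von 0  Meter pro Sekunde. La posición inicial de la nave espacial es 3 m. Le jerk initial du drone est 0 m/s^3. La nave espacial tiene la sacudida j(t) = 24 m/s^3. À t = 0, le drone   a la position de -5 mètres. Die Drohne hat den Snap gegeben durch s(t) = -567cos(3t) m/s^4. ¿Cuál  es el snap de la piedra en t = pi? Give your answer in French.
En partant de la position x(t) = 2·sin(2·t) + 3, nous prenons 4 dérivées. En prenant d/dt de x(t), nous trouvons v(t) = 4·cos(2·t). La dérivée de la vitesse donne l'accélération: a(t) = -8·sin(2·t). En prenant d/dt de a(t), nous trouvons j(t) = -16·cos(2·t). En prenant d/dt de j(t), nous trouvons s(t) = 32·sin(2·t). En utilisant s(t) = 32·sin(2·t) et en substituant t = pi, nous trouvons s = 0.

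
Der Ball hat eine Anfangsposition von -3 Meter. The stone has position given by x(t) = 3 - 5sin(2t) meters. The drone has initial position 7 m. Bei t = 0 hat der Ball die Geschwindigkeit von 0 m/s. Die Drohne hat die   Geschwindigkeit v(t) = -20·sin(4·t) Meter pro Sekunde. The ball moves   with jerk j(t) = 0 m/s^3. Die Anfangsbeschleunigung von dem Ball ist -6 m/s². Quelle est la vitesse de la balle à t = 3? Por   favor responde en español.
Para resolver esto, necesitamos tomar 2 integrales de nuestra ecuación de la sacudida j(t) = 0. Integrando la sacudida y usando la condición inicial a(0) = -6, obtenemos a(t) = -6. Integrando la aceleración y usando la condición inicial v(0) = 0, obtenemos v(t) = -6·t. De la ecuación de la velocidad v(t) = -6·t, sustituimos t = 3 para obtener v = -18.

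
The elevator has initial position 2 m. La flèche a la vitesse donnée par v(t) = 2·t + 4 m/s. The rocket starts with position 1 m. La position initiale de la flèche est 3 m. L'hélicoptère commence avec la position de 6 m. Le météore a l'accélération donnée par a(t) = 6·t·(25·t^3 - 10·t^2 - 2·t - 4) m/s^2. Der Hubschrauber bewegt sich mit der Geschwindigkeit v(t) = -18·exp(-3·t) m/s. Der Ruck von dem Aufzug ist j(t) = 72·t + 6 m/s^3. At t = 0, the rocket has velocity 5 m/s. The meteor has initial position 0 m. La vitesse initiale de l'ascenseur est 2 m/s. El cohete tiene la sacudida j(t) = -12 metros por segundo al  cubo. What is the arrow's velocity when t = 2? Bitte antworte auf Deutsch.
Aus der Gleichung für die Geschwindigkeit v(t) = 2·t + 4, setzen wir t = 2 ein und erhalten v = 8.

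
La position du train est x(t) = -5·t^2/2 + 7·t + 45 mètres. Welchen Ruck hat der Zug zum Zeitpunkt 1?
Wir müssen unsere Gleichung für die Position x(t) = -5·t^2/2 + 7·t + 45 3-mal ableiten. Durch Ableiten von der Position erhalten wir die Geschwindigkeit: v(t) = 7 - 5·t. Durch Ableiten von der Geschwindigkeit erhalten wir die Beschleunigung: a(t) = -5. Durch Ableiten von der Beschleunigung erhalten wir den Ruck: j(t) = 0. Wir haben den Ruck j(t) = 0. Durch Einsetzen von t = 1: j(1) = 0.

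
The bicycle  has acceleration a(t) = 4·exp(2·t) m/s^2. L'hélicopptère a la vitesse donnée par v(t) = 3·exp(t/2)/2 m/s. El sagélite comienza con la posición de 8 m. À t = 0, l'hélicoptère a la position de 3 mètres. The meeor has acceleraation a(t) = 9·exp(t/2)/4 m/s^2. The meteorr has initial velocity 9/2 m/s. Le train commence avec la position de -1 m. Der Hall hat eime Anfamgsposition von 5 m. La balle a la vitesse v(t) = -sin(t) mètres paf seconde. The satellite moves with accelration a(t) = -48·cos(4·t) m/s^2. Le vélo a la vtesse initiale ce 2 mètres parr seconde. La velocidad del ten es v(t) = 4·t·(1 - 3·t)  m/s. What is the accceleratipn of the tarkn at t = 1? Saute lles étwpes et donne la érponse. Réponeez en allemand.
Die Beschleunigung bei t = 1 ist a = -20.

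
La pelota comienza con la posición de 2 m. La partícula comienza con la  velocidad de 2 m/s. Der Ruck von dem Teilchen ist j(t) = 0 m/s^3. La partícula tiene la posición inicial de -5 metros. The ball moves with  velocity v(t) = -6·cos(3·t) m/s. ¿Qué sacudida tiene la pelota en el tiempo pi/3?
Para resolver esto, necesitamos tomar 2 derivadas de nuestra ecuación de la velocidad v(t) = -6·cos(3·t). Tomando d/dt de v(t), encontramos a(t) = 18·sin(3·t). Derivando la aceleración, obtenemos la sacudida: j(t) = 54·cos(3·t). Usando j(t) = 54·cos(3·t) y sustituyendo t = pi/3, encontramos j = -54.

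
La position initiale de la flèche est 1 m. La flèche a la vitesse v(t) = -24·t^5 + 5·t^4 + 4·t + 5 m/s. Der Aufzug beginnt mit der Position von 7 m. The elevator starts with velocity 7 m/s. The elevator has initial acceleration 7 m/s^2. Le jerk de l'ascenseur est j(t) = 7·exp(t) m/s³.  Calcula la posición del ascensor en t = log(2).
Partiendo de la sacudida j(t) = 7·exp(t), tomamos 3 antiderivadas. La integral de la sacudida es la aceleración. Usando a(0) = 7, obtenemos a(t) = 7·exp(t). Integrando la aceleración y usando la condición inicial v(0) = 7, obtenemos v(t) = 7·exp(t). La integral de la velocidad, con x(0) = 7, da la posición: x(t) = 7·exp(t). Tenemos la posición x(t) = 7·exp(t). Sustituyendo t = log(2): x(log(2)) = 14.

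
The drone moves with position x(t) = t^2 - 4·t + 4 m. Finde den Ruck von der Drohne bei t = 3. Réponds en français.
Nous devons dériver notre équation de la position x(t) = t^2 - 4·t + 4 3 fois. En dérivant la position, nous obtenons la vitesse: v(t) = 2·t - 4. En prenant d/dt de v(t), nous trouvons a(t) = 2. En prenant d/dt de a(t), nous trouvons j(t) = 0. De l'équation du jerk j(t) = 0, nous substituons t = 3 pour obtenir j = 0.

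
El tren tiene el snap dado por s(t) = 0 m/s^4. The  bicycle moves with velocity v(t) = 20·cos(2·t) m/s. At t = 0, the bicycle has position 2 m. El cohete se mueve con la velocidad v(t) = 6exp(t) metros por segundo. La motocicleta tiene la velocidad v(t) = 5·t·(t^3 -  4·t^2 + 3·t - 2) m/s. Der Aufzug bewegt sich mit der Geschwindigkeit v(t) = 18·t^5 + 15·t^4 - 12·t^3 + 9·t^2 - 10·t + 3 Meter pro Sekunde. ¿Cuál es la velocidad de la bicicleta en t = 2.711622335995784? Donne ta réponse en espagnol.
Usando v(t) = 20·cos(2·t) y sustituyendo t = 2.711622335995784, encontramos v = 13.0496491239126.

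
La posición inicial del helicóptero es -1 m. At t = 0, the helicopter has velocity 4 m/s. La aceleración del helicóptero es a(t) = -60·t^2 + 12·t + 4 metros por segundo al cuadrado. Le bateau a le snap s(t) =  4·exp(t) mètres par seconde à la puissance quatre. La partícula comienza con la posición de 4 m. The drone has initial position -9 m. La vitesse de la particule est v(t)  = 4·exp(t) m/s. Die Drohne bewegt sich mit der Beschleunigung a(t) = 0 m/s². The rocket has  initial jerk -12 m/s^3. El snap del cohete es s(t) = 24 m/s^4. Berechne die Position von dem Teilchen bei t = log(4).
Um dies zu lösen, müssen wir 1 Integral unserer Gleichung für die Geschwindigkeit v(t) = 4·exp(t) finden. Die Stammfunktion von der Geschwindigkeit, mit x(0) = 4, ergibt die Position: x(t) = 4·exp(t). Mit x(t) = 4·exp(t) und Einsetzen von t = log(4), finden wir x = 16.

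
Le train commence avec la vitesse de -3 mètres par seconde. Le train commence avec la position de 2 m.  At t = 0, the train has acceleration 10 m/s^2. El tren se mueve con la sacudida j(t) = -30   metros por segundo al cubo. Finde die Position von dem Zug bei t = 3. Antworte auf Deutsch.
Wir müssen die Stammfunktion unserer Gleichung für den Ruck j(t) = -30 3-mal finden. Mit ∫j(t)dt und Anwendung von a(0) = 10, finden wir a(t) = 10 - 30·t. Durch Integration von der Beschleunigung und Verwendung der Anfangsbedingung v(0) = -3, erhalten wir v(t) = -15·t^2 + 10·t - 3. Das Integral von der Geschwindigkeit, mit x(0) = 2, ergibt die Position: x(t) = -5·t^3 + 5·t^2 - 3·t + 2. Aus der Gleichung für die Position x(t) = -5·t^3 + 5·t^2 - 3·t + 2, setzen wir t = 3 ein und erhalten x = -97.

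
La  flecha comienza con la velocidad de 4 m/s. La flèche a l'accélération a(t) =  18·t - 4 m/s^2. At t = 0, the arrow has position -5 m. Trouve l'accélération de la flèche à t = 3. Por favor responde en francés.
Nous avons l'accélération a(t) = 18·t - 4. En substituant t = 3: a(3) = 50.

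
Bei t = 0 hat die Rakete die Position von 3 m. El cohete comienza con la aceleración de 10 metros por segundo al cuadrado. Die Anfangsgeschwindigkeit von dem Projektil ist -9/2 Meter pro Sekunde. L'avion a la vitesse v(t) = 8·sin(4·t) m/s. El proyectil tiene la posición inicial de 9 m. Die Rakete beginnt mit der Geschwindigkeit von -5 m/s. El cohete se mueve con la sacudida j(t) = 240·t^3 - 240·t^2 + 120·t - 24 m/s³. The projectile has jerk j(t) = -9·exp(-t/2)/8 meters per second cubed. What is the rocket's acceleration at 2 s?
We need to integrate our jerk equation j(t) = 240·t^3 - 240·t^2 + 120·t - 24 1 time. Integrating jerk and using the initial condition a(0) = 10, we get a(t) = 60·t^4 - 80·t^3 + 60·t^2 - 24·t + 10. From the given acceleration equation a(t) = 60·t^4 - 80·t^3 + 60·t^2 - 24·t + 10, we substitute t = 2 to get a = 522.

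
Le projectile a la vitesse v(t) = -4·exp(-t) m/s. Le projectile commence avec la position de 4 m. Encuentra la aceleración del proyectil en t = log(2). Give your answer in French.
Pour résoudre ceci, nous devons prendre 1 dérivée de notre équation de la vitesse v(t) = -4·exp(-t). En prenant d/dt de v(t), nous trouvons a(t) = 4·exp(-t). De l'équation de l'accélération a(t) = 4·exp(-t), nous substituons t = log(2) pour obtenir a = 2.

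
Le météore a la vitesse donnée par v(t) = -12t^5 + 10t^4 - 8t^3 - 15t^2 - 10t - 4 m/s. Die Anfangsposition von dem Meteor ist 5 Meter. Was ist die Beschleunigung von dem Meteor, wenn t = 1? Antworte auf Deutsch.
Ausgehend von der Geschwindigkeit v(t) = -12·t^5 + 10·t^4 - 8·t^3 - 15·t^2 - 10·t - 4, nehmen wir 1 Ableitung. Die Ableitung von der Geschwindigkeit ergibt die Beschleunigung: a(t) = -60·t^4 + 40·t^3 - 24·t^2 - 30·t - 10. Mit a(t) = -60·t^4 + 40·t^3 - 24·t^2 - 30·t - 10 und Einsetzen von t = 1, finden wir a = -84.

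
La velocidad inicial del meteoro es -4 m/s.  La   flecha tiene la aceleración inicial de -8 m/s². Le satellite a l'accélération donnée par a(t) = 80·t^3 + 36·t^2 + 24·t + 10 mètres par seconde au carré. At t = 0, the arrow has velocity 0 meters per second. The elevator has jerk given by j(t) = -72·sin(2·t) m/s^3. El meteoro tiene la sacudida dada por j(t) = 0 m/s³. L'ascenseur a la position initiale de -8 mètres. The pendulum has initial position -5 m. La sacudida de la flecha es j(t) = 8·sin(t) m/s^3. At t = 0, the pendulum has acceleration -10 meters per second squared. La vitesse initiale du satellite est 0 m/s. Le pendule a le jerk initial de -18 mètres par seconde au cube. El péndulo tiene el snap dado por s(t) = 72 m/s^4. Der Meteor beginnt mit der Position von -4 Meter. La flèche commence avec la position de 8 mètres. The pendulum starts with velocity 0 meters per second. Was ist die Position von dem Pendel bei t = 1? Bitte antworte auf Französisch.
Nous devons trouver la primitive de notre équation du snap s(t) = 72 4 fois. En intégrant le snap et en utilisant la condition initiale j(0) = -18, nous obtenons j(t) = 72·t - 18. L'intégrale du jerk est l'accélération. En utilisant a(0) = -10, nous obtenons a(t) = 36·t^2 - 18·t - 10. L'intégrale de l'accélération est la vitesse. En utilisant v(0) = 0, nous obtenons v(t) = t·(12·t^2 - 9·t - 10). La primitive de la vitesse est la position. En utilisant x(0) = -5, nous obtenons x(t) = 3·t^4 - 3·t^3 - 5·t^2 - 5. De l'équation de la position x(t) = 3·t^4 - 3·t^3 - 5·t^2 - 5, nous substituons t = 1 pour obtenir x = -10.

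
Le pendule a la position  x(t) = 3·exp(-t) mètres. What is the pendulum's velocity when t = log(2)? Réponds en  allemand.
Ausgehend von der Position x(t) = 3·exp(-t), nehmen wir 1 Ableitung. Durch Ableiten von der Position erhalten wir die Geschwindigkeit: v(t) = -3·exp(-t). Mit v(t) = -3·exp(-t) und Einsetzen von t = log(2), finden wir v = -3/2.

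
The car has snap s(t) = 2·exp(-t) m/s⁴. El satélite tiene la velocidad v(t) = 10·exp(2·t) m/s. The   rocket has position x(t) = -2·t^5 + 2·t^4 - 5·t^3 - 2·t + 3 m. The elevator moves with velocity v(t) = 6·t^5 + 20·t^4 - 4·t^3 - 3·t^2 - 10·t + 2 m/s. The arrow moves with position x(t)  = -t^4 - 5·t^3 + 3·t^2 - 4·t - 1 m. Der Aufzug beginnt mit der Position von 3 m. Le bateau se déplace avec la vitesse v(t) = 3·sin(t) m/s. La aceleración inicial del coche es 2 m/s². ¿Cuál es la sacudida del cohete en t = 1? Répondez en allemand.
Ausgehend von der Position x(t) = -2·t^5 + 2·t^4 - 5·t^3 - 2·t + 3, nehmen wir 3 Ableitungen. Mit d/dt von x(t) finden wir v(t) = -10·t^4 + 8·t^3 - 15·t^2 - 2. Durch Ableiten von der Geschwindigkeit erhalten wir die Beschleunigung: a(t) = -40·t^3 + 24·t^2 - 30·t. Mit d/dt von a(t) finden wir j(t) = -120·t^2 + 48·t - 30. Wir haben den Ruck j(t) = -120·t^2 + 48·t - 30. Durch Einsetzen von t = 1: j(1) = -102.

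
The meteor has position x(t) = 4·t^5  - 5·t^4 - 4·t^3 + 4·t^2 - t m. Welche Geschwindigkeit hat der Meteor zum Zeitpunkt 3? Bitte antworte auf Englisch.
We must differentiate our position equation x(t) = 4·t^5 - 5·t^4 - 4·t^3 + 4·t^2 - t 1 time. The derivative of position gives velocity: v(t) = 20·t^4 - 20·t^3 - 12·t^2 + 8·t - 1. We have velocity v(t) = 20·t^4 - 20·t^3 - 12·t^2 + 8·t - 1. Substituting t = 3: v(3) = 995.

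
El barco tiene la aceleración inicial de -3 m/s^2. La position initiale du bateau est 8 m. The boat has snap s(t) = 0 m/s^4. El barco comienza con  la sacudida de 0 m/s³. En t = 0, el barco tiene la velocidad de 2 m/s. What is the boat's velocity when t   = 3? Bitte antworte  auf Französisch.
Pour résoudre ceci, nous devons prendre 3 primitives de notre équation du snap s(t) = 0. En intégrant le snap et en utilisant la condition initiale j(0) = 0, nous obtenons j(t) = 0. En prenant ∫j(t)dt et en appliquant a(0) = -3, nous trouvons a(t) = -3. En intégrant l'accélération et en utilisant la condition initiale v(0) = 2, nous obtenons v(t) = 2 - 3·t. En utilisant v(t) = 2 - 3·t et en substituant t = 3, nous trouvons v = -7.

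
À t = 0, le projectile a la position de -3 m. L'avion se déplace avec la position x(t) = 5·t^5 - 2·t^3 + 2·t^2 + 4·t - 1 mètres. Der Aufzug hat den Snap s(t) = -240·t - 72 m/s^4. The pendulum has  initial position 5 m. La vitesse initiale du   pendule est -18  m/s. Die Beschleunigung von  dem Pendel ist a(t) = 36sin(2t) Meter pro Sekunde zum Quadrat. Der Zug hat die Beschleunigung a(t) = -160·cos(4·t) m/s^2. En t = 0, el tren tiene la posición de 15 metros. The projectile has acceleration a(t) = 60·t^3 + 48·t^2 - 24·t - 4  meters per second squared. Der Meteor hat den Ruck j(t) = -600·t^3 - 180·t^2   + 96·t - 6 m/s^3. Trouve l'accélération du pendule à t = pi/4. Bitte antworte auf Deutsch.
Aus der Gleichung für die Beschleunigung a(t) = 36·sin(2·t), setzen wir t = pi/4 ein und erhalten a = 36.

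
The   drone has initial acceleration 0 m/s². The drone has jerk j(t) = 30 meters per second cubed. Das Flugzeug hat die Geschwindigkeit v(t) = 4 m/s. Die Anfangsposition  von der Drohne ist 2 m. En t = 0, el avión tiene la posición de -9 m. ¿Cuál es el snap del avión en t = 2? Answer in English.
We must differentiate our velocity equation v(t) = 4 3 times. The derivative of velocity gives acceleration: a(t) = 0. Differentiating acceleration, we get jerk: j(t) = 0. Taking d/dt of j(t), we find s(t) = 0. Using s(t) = 0 and substituting t = 2, we find s = 0.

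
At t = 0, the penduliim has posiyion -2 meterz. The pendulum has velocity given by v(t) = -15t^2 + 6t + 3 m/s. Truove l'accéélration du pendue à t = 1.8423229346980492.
Nous devons dériver notre équation de la vitesse v(t) = -15·t^2 + 6·t + 3 1 fois. En dérivant la vitesse, nous obtenons l'accélération: a(t) = 6 - 30·t. Nous avons l'accélération a(t) = 6 - 30·t. En substituant t = 1.8423229346980492: a(1.8423229346980492) = -49.2696880409415.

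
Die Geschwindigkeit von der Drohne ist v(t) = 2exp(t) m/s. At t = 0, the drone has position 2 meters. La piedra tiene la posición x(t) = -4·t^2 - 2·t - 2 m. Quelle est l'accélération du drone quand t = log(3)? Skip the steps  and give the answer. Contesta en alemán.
Die Beschleunigung bei t = log(3) ist a = 6.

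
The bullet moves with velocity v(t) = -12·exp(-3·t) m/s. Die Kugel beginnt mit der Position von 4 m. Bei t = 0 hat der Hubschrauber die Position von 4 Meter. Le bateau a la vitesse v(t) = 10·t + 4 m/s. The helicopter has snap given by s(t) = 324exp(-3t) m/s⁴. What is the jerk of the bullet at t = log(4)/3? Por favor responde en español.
Partiendo de la velocidad v(t) = -12·exp(-3·t), tomamos 2 derivadas. Derivando la velocidad, obtenemos la aceleración: a(t) = 36·exp(-3·t). La derivada de la aceleración da la sacudida: j(t) = -108·exp(-3·t). Tenemos la sacudida j(t) = -108·exp(-3·t). Sustituyendo t = log(4)/3: j(log(4)/3) = -27.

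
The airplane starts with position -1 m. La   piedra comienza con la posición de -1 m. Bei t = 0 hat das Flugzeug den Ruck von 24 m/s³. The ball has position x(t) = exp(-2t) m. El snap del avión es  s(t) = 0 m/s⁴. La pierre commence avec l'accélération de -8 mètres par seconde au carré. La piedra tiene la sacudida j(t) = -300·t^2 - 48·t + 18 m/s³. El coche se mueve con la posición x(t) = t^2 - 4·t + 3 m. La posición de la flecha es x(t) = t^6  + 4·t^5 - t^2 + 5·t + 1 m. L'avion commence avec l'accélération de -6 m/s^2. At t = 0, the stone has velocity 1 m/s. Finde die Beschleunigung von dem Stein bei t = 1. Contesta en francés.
En partant du jerk j(t) = -300·t^2 - 48·t + 18, nous prenons 1 intégrale. La primitive du jerk est l'accélération. En utilisant a(0) = -8, nous obtenons a(t) = -100·t^3 - 24·t^2 + 18·t - 8. De l'équation de l'accélération a(t) = -100·t^3 - 24·t^2 + 18·t - 8, nous substituons t = 1 pour obtenir a = -114.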